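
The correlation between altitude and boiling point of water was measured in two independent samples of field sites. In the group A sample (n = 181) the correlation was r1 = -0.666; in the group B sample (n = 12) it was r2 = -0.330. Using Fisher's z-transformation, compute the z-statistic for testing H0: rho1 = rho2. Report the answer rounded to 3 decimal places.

-1.348

z1 = atanh(-0.666) = -0.803520,  z2 = atanh(-0.330) = -0.342828
SE = √(1/(n1−3) + 1/(n2−3)) = √(1/178 + 1/9) = √(0.0056180 + 0.1111111) = √0.1167291 = 0.341656
z = (z1 − z2)/SE = (-0.803520 − (-0.342828)) / 0.341656 = -0.460692 / 0.341656 = -1.348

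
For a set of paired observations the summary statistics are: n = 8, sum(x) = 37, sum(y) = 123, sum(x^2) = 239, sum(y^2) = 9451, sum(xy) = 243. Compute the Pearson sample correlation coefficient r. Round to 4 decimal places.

-0.4549

Numerator: nΣxy − (Σx)(Σy) = 8·243 − (37)(123) = -2607
Denominator: √[(nΣx²−(Σx)²)(nΣy²−(Σy)²)]
  nΣx²−(Σx)² = 8·239 − 1369 = 543;  nΣy²−(Σy)² = 8·9451 − 15129 = 60479
  √(543·60479) = √32840097 = 5730.6280
r = -2607 / 5730.6280 = -0.4549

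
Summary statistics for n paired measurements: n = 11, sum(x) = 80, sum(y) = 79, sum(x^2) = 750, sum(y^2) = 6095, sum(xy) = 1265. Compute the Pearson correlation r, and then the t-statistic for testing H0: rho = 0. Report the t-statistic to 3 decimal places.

3.078

S_xy = nΣxy − ΣxΣy = 11·1265 − 80·79 = 13915 − 6320 = 7595
S_xx = nΣx² − (Σx)² = 11·750 − 80² = 8250 − 6400 = 1850
S_yy = nΣy² − (Σy)² = 11·6095 − 79² = 67045 − 6241 = 60804
r = S_xy / √(S_xx·S_yy) = 7595 / √(1850·60804) = 7595 / √112487400 = 7595 / 10606.0077 = 0.7161
t = r·√(n−2)/√(1−r²) = 0.7161·√9 / √(1−0.512799) = 2.148300 / 0.697998 = 3.078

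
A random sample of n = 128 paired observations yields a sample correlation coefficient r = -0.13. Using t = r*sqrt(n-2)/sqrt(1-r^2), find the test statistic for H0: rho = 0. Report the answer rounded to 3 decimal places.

1 − r² = 1 − 0.0169 = 0.9831;  √(1−r²) = 0.991514
√(n−2) = √126 = 11.224972
t = r·√(n−2)/√(1−r²) = -0.13 · 11.224972 / 0.991514 = -1.472

-1.472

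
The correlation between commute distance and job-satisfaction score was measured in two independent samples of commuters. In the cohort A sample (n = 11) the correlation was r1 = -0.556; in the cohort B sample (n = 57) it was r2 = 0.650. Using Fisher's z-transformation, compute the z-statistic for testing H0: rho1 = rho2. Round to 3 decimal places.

-3.702

Fisher z-transforms: z1 = atanh(-0.556) = -0.627025, z2 = atanh(0.650) = 0.775299; difference d = -1.402324
Var(d) = 1/8 + 1/54 = 0.1250000 + 0.0185185 = 0.1435185
z = d/√Var(d) = -1.402324 / √0.1435185 = -1.402324 / 0.378838 = -3.702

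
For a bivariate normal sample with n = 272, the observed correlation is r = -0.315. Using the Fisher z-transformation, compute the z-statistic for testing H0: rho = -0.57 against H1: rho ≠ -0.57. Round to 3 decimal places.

Fisher z: atanh(-0.315) = -0.326087, atanh(-0.57) = -0.647523
z = (z_r − z_0)·√(n−3) = (-0.326087 − (-0.647523))·√269 = 0.321436 · 16.401219 = 5.272

5.272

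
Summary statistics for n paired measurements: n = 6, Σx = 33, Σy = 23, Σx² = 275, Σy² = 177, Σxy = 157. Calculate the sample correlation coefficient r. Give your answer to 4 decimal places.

Numerator: nΣxy − (Σx)(Σy) = 6·157 − (33)(23) = 183
Denominator: √[(nΣx²−(Σx)²)(nΣy²−(Σy)²)]
  nΣx²−(Σx)² = 6·275 − 1089 = 561;  nΣy²−(Σy)² = 6·177 − 529 = 533
  √(561·533) = √299013 = 546.8208
r = 183 / 546.8208 = 0.3347

0.3347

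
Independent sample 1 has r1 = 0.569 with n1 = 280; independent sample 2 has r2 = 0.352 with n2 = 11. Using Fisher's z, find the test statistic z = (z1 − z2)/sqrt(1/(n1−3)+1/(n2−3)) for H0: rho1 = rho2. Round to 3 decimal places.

Fisher z-transforms: z1 = atanh(0.569) = 0.646043, z2 = atanh(0.352) = 0.367725; difference d = 0.278318
Var(d) = 1/277 + 1/8 = 0.0036101 + 0.1250000 = 0.1286101
z = d/√Var(d) = 0.278318 / √0.1286101 = 0.278318 / 0.358623 = 0.776

0.776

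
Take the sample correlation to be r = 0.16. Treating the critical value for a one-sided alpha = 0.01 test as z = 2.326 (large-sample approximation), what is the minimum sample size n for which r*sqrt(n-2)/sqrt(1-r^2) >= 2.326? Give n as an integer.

208

Need r·√(n−2)/√(1−r²) ≥ 2.326
√(n−2) ≥ 2.326·√(1−0.0256) / 0.16 = 2.326·0.987117 / 0.16 = 14.3502
n−2 ≥ 205.9282  ⇒  n ≥ 207.9282
Smallest integer n = 208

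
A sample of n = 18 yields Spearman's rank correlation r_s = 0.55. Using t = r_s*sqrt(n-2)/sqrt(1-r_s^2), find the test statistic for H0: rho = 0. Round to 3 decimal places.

2.634

t = r_s·√(n−2) / √(1−r_s²) with r_s = 0.55, n = 18
  = 0.55·√16 / √(1 − 0.3025)
  = 0.55·4.000000 / 0.835165
  = 2.200000 / 0.835165 = 2.634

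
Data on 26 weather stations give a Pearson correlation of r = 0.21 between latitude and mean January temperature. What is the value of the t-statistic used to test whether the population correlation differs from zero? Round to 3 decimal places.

1.052

t = r·√(n−2) / √(1−r²) with r = 0.21, n = 26
  = 0.21·√24 / √(1 − 0.0441)
  = 0.21·4.898979 / 0.977701
  = 1.028786 / 0.977701 = 1.052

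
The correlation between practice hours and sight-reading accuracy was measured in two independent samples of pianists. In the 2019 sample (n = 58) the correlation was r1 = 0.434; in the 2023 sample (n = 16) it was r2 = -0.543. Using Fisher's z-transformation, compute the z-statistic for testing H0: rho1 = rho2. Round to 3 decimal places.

z1 = atanh(0.434) = 0.464814,  z2 = atanh(-0.543) = -0.608400
SE = √(1/(n1−3) + 1/(n2−3)) = √(1/55 + 1/13) = √(0.0181818 + 0.0769231) = √0.0951049 = 0.308391
z = (z1 − z2)/SE = (0.464814 − (-0.608400)) / 0.308391 = 1.073214 / 0.308391 = 3.480

3.480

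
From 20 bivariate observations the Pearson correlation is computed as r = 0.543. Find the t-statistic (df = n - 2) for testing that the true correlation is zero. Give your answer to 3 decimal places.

2.743

1 − r² = 1 − 0.294849 = 0.705151;  √(1−r²) = 0.839733
√(n−2) = √18 = 4.242641
t = r·√(n−2)/√(1−r²) = 0.543 · 4.242641 / 0.839733 = 2.743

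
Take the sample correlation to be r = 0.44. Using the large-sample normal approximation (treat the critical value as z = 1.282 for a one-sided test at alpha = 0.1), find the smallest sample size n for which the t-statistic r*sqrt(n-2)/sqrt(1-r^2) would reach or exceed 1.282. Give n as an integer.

Need r·√(n−2)/√(1−r²) ≥ 1.282
√(n−2) ≥ 1.282·√(1−0.1936) / 0.44 = 1.282·0.897998 / 0.44 = 2.6164
n−2 ≥ 6.8455  ⇒  n ≥ 8.8455
Smallest integer n = 9

9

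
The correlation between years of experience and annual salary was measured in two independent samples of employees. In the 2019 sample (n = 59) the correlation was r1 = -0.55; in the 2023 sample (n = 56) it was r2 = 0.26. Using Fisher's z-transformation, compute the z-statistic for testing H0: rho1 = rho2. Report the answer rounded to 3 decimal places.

-4.615

Fisher z-transforms: z1 = atanh(-0.55) = -0.618381, z2 = atanh(0.26) = 0.266108; difference d = -0.884489
Var(d) = 1/56 + 1/53 = 0.0178571 + 0.0188679 = 0.0367250
z = d/√Var(d) = -0.884489 / √0.0367250 = -0.884489 / 0.191638 = -4.615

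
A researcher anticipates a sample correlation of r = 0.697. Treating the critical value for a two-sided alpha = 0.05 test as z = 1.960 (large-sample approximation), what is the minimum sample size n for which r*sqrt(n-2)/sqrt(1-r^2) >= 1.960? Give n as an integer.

7

Need r·√(n−2)/√(1−r²) ≥ 1.960
√(n−2) ≥ 1.960·√(1−0.485809) / 0.697 = 1.960·0.717071 / 0.697 = 2.0164
n−2 ≥ 4.0659  ⇒  n ≥ 6.0659
Smallest integer n = 7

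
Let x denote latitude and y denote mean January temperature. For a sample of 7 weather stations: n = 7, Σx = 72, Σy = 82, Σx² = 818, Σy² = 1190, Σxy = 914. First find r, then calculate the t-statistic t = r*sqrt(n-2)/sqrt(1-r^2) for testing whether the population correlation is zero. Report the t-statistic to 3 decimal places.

1.396

Numerator: nΣxy − (Σx)(Σy) = 7·914 − (72)(82) = 494
Denominator: √[(nΣx²−(Σx)²)(nΣy²−(Σy)²)]
  nΣx²−(Σx)² = 7·818 − 5184 = 542;  nΣy²−(Σy)² = 7·1190 − 6724 = 1606
  √(542·1606) = √870452 = 932.9802
r = 494 / 932.9802 = 0.5295
t = r·√(n−2)/√(1−r²) = 0.5295·√5 / √(1−0.280370) = 1.183998 / 0.848310 = 1.396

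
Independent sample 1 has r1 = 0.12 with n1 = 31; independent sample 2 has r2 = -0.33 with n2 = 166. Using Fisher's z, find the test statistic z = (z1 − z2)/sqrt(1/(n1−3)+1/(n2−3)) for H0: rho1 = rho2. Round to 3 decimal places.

Fisher z-transforms: z1 = atanh(0.12) = 0.120581, z2 = atanh(-0.33) = -0.342828; difference d = 0.463409
Var(d) = 1/28 + 1/163 = 0.0357143 + 0.0061350 = 0.0418493
z = d/√Var(d) = 0.463409 / √0.0418493 = 0.463409 / 0.204571 = 2.265

2.265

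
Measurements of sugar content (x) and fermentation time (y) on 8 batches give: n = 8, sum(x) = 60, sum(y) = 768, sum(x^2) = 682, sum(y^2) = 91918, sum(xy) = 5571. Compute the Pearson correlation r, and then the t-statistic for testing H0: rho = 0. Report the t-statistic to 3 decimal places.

-0.226

S_xy = nΣxy − ΣxΣy = 8·5571 − 60·768 = 44568 − 46080 = -1512
S_xx = nΣx² − (Σx)² = 8·682 − 60² = 5456 − 3600 = 1856
S_yy = nΣy² − (Σy)² = 8·91918 − 768² = 735344 − 589824 = 145520
r = S_xy / √(S_xx·S_yy) = -1512 / √(1856·145520) = -1512 / √270085120 = -1512 / 16434.2666 = -0.0920
t = r·√(n−2)/√(1−r²) = -0.0920·√6 / √(1−0.008464) = -0.225353 / 0.995759 = -0.226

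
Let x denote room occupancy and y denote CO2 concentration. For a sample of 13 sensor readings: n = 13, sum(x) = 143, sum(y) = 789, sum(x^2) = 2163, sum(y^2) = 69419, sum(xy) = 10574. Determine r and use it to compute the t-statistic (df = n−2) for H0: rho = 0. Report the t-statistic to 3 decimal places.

S_xy = nΣxy − ΣxΣy = 13·10574 − 143·789 = 137462 − 112827 = 24635
S_xx = nΣx² − (Σx)² = 13·2163 − 143² = 28119 − 20449 = 7670
S_yy = nΣy² − (Σy)² = 13·69419 − 789² = 902447 − 622521 = 279926
r = S_xy / √(S_xx·S_yy) = 24635 / √(7670·279926) = 24635 / √2147032420 = 24635 / 46336.0812 = 0.5317
t = r·√(n−2)/√(1−r²) = 0.5317·√11 / √(1−0.282705) = 1.763449 / 0.846933 = 2.082

2.082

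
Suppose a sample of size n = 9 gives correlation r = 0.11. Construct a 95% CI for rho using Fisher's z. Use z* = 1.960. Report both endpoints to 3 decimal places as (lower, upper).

z_r = atanh(0.11) = 0.110447;  SE = 1/√(n−3) = 1/√6 = 0.408248
z-limits: 0.110447 ± 1.960·0.408248 = 0.110447 ± 0.800166 = [-0.689719, 0.910613]
ρ-limits: (tanh -0.689719, tanh 0.910613) = (-0.598, 0.721)

(-0.598, 0.721)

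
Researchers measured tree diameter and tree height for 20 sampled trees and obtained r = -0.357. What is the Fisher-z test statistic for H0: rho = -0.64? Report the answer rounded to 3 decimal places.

1.586

Fisher z: atanh(-0.357) = -0.373443, atanh(-0.64) = -0.758174
z = (z_r − z_0)·√(n−3) = (-0.373443 − (-0.758174))·√17 = 0.384731 · 4.123106 = 1.586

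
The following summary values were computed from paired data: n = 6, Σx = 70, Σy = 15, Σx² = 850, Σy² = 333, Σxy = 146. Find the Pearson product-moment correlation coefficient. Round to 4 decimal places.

-0.2922

Numerator: nΣxy − (Σx)(Σy) = 6·146 − (70)(15) = -174
Denominator: √[(nΣx²−(Σx)²)(nΣy²−(Σy)²)]
  nΣx²−(Σx)² = 6·850 − 4900 = 200;  nΣy²−(Σy)² = 6·333 − 225 = 1773
  √(200·1773) = √354600 = 595.4830
r = -174 / 595.4830 = -0.2922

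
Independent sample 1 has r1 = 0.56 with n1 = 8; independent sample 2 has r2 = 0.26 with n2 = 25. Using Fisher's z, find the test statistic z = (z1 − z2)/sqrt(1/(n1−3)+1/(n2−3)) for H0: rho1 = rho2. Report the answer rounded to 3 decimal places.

0.740

z1 = atanh(0.56) = 0.632833,  z2 = atanh(0.26) = 0.266108
SE = √(1/(n1−3) + 1/(n2−3)) = √(1/5 + 1/22) = √(0.2000000 + 0.0454545) = √0.2454545 = 0.495434
z = (z1 − z2)/SE = (0.632833 − 0.266108) / 0.495434 = 0.366725 / 0.495434 = 0.740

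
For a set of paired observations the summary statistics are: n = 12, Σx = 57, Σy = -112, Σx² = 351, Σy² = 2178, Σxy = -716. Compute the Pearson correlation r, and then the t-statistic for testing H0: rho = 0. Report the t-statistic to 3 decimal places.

-2.436

S_xy = nΣxy − ΣxΣy = 12·(-716) − 57·(-112) = -8592 − (-6384) = -2208
S_xx = nΣx² − (Σx)² = 12·351 − 57² = 4212 − 3249 = 963
S_yy = nΣy² − (Σy)² = 12·2178 − (-112)² = 26136 − 12544 = 13592
r = S_xy / √(S_xx·S_yy) = -2208 / √(963·13592) = -2208 / √13089096 = -2208 / 3617.8856 = -0.6103
t = r·√(n−2)/√(1−r²) = -0.6103·√10 / √(1−0.372466) = -1.929938 / 0.792170 = -2.436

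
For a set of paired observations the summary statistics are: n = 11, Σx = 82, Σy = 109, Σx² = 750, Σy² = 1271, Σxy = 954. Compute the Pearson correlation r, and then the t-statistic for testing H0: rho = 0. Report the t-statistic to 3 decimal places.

Numerator: nΣxy − (Σx)(Σy) = 11·954 − (82)(109) = 1556
Denominator: √[(nΣx²−(Σx)²)(nΣy²−(Σy)²)]
  nΣx²−(Σx)² = 11·750 − 6724 = 1526;  nΣy²−(Σy)² = 11·1271 − 11881 = 2100
  √(1526·2100) = √3204600 = 1790.1397
r = 1556 / 1790.1397 = 0.8692
t = r·√(n−2)/√(1−r²) = 0.8692·√9 / √(1−0.755509) = 2.607600 / 0.494460 = 5.274

5.274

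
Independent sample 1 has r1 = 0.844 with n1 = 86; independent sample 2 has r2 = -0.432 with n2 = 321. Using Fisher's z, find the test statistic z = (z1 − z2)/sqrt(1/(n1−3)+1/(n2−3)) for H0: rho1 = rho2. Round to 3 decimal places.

Fisher z-transforms: z1 = atanh(0.844) = 1.234918, z2 = atanh(-0.432) = -0.462353; difference d = 1.697271
Var(d) = 1/83 + 1/318 = 0.0120482 + 0.0031447 = 0.0151929
z = d/√Var(d) = 1.697271 / √0.0151929 = 1.697271 / 0.123259 = 13.770

13.770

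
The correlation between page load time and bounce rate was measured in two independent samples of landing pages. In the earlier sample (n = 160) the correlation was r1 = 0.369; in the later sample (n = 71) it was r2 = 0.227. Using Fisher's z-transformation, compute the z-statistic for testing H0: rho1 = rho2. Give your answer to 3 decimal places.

Fisher z-transforms: z1 = atanh(0.369) = 0.387265, z2 = atanh(0.227) = 0.231024; difference d = 0.156241
Var(d) = 1/157 + 1/68 = 0.0063694 + 0.0147059 = 0.0210753
z = d/√Var(d) = 0.156241 / √0.0210753 = 0.156241 / 0.145173 = 1.076

1.076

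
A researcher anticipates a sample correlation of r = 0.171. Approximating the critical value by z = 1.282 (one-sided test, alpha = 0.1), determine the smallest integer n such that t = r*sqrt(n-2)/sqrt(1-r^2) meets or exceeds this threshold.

57

r√(n−2)/√(1−r²) ≥ 1.282  ⇔  n−2 ≥ (1.282)²·(1−r²)/r²
(1−r²)/r² = (1−0.029241)/0.029241 = 33.1986
n ≥ 2 + 1.643524·33.1986 = 2 + 54.5627 = 56.5627
⌈56.5627⌉ = 57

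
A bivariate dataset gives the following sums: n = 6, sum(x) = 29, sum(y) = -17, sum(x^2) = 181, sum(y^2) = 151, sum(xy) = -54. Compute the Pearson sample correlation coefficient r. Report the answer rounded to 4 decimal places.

0.4347

Numerator: nΣxy − (Σx)(Σy) = 6·(-54) − (29)(-17) = 169
Denominator: √[(nΣx²−(Σx)²)(nΣy²−(Σy)²)]
  nΣx²−(Σx)² = 6·181 − 841 = 245;  nΣy²−(Σy)² = 6·151 − 289 = 617
  √(245·617) = √151165 = 388.7994
r = 169 / 388.7994 = 0.4347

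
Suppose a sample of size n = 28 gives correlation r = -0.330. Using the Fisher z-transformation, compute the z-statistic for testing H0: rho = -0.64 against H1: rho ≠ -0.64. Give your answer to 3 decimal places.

Fisher z: atanh(-0.330) = -0.342828, atanh(-0.64) = -0.758174
z = (z_r − z_0)·√(n−3) = (-0.342828 − (-0.758174))·√25 = 0.415346 · 5.000000 = 2.077

2.077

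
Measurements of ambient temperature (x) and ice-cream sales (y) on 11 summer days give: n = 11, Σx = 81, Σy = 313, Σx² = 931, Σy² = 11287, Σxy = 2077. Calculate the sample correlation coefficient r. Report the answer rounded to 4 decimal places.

S_xy = nΣxy − ΣxΣy = 11·2077 − 81·313 = 22847 − 25353 = -2506
S_xx = nΣx² − (Σx)² = 11·931 − 81² = 10241 − 6561 = 3680
S_yy = nΣy² − (Σy)² = 11·11287 − 313² = 124157 − 97969 = 26188
r = S_xy / √(S_xx·S_yy) = -2506 / √(3680·26188) = -2506 / √96371840 = -2506 / 9816.9160 = -0.2553

-0.2553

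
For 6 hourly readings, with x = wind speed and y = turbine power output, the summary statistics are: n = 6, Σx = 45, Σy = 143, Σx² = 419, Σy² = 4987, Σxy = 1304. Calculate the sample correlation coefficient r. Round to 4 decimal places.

S_xy = nΣxy − ΣxΣy = 6·1304 − 45·143 = 7824 − 6435 = 1389
S_xx = nΣx² − (Σx)² = 6·419 − 45² = 2514 − 2025 = 489
S_yy = nΣy² − (Σy)² = 6·4987 − 143² = 29922 − 20449 = 9473
r = S_xy / √(S_xx·S_yy) = 1389 / √(489·9473) = 1389 / √4632297 = 1389 / 2152.2772 = 0.6454

0.6454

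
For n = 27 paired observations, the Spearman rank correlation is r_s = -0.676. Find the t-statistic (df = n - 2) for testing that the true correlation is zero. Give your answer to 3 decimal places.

1 − r_s² = 1 − 0.456976 = 0.543024;  √(1−r_s²) = 0.736902
√(n−2) = √25 = 5.000000
t = r_s·√(n−2)/√(1−r_s²) = -0.676 · 5.000000 / 0.736902 = -4.587

-4.587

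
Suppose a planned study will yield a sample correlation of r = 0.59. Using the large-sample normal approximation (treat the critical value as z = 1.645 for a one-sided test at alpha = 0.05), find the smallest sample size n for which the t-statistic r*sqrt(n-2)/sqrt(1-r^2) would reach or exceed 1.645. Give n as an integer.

r√(n−2)/√(1−r²) ≥ 1.645  ⇔  n−2 ≥ (1.645)²·(1−r²)/r²
(1−r²)/r² = (1−0.3481)/0.3481 = 1.8727
n ≥ 2 + 2.706025·1.8727 = 2 + 5.0676 = 7.0676
⌈7.0676⌉ = 8

8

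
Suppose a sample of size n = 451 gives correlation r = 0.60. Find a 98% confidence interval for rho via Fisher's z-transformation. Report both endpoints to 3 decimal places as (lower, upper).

(0.525, 0.666)

z_r = atanh(0.60) = 0.693147;  SE = 1/√(n−3) = 1/√448 = 0.047246
z-limits: 0.693147 ± 2.326·0.047246 = 0.693147 ± 0.109894 = [0.583253, 0.803041]
ρ-limits: (tanh 0.583253, tanh 0.803041) = (0.525, 0.666)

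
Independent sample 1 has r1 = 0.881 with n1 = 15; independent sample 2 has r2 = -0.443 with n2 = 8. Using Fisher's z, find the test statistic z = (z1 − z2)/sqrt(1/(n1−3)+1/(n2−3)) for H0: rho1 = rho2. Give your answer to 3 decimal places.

Fisher z-transforms: z1 = atanh(0.881) = 1.380218, z2 = atanh(-0.443) = -0.475957; difference d = 1.856175
Var(d) = 1/12 + 1/5 = 0.0833333 + 0.2000000 = 0.2833333
z = d/√Var(d) = 1.856175 / √0.2833333 = 1.856175 / 0.532291 = 3.487

3.487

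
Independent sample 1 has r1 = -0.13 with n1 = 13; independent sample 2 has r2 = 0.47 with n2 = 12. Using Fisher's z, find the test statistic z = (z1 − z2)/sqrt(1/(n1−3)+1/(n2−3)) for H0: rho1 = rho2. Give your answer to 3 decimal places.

Fisher z-transforms: z1 = atanh(-0.13) = -0.130740, z2 = atanh(0.47) = 0.510070; difference d = -0.640810
Var(d) = 1/10 + 1/9 = 0.1000000 + 0.1111111 = 0.2111111
z = d/√Var(d) = -0.640810 / √0.2111111 = -0.640810 / 0.459468 = -1.395

-1.395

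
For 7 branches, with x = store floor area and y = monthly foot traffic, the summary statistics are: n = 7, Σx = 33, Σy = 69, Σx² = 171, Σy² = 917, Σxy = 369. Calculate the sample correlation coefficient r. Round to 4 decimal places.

0.7231

S_xy = nΣxy − ΣxΣy = 7·369 − 33·69 = 2583 − 2277 = 306
S_xx = nΣx² − (Σx)² = 7·171 − 33² = 1197 − 1089 = 108
S_yy = nΣy² − (Σy)² = 7·917 − 69² = 6419 − 4761 = 1658
r = S_xy / √(S_xx·S_yy) = 306 / √(108·1658) = 306 / √179064 = 306 / 423.1595 = 0.7231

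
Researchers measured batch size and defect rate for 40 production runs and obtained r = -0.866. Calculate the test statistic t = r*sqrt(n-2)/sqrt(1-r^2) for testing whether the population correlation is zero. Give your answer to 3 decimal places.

1 − r² = 1 − 0.749956 = 0.250044;  √(1−r²) = 0.500044
√(n−2) = √38 = 6.164414
t = r·√(n−2)/√(1−r²) = -0.866 · 6.164414 / 0.500044 = -10.676

-10.676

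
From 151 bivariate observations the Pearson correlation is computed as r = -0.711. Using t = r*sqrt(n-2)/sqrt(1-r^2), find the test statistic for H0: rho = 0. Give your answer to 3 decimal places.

-12.342

t = r·√(n−2) / √(1−r²) with r = -0.711, n = 151
  = -0.711·√149 / √(1 − 0.505521)
  = -0.711·12.206556 / 0.703192
  = -8.678861 / 0.703192 = -12.342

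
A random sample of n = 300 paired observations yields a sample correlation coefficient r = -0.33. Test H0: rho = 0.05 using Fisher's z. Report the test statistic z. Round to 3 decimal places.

z_r = atanh(-0.33) = -0.342828,  z_0 = atanh(0.05) = 0.050042
SE = 1/√(n−3) = 1/√297 = 0.058026
z = (z_r − z_0)/SE = (-0.342828 − 0.050042) / 0.058026 = -0.392870 / 0.058026 = -6.771

-6.771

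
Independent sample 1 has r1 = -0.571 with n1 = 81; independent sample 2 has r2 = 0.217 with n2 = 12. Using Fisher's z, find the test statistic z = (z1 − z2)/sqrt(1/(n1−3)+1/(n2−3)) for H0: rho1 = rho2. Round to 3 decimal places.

Fisher z-transforms: z1 = atanh(-0.571) = -0.649005, z2 = atanh(0.217) = 0.220506; difference d = -0.869511
Var(d) = 1/78 + 1/9 = 0.0128205 + 0.1111111 = 0.1239316
z = d/√Var(d) = -0.869511 / √0.1239316 = -0.869511 / 0.352039 = -2.470

-2.470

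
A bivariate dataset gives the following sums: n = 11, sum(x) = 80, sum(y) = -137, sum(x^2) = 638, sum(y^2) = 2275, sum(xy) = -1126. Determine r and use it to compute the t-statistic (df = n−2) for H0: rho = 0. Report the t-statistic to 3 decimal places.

-3.160

Numerator: nΣxy − (Σx)(Σy) = 11·(-1126) − (80)(-137) = -1426
Denominator: √[(nΣx²−(Σx)²)(nΣy²−(Σy)²)]
  nΣx²−(Σx)² = 11·638 − 6400 = 618;  nΣy²−(Σy)² = 11·2275 − 18769 = 6256
  √(618·6256) = √3866208 = 1966.2675
r = -1426 / 1966.2675 = -0.7252
t = r·√(n−2)/√(1−r²) = -0.7252·√9 / √(1−0.525915) = -2.175600 / 0.688538 = -3.160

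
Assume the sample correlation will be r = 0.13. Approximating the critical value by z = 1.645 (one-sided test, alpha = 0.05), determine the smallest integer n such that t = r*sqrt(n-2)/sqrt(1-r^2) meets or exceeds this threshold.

Need r·√(n−2)/√(1−r²) ≥ 1.645
√(n−2) ≥ 1.645·√(1−0.0169) / 0.13 = 1.645·0.991514 / 0.13 = 12.5465
n−2 ≥ 157.4147  ⇒  n ≥ 159.4147
Smallest integer n = 160

160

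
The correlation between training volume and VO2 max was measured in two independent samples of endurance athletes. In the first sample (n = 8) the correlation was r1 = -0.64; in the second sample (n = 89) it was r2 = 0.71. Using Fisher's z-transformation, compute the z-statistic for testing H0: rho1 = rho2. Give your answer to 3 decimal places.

-3.577

Fisher z-transforms: z1 = atanh(-0.64) = -0.758174, z2 = atanh(0.71) = 0.887184; difference d = -1.645358
Var(d) = 1/5 + 1/86 = 0.2000000 + 0.0116279 = 0.2116279
z = d/√Var(d) = -1.645358 / √0.2116279 = -1.645358 / 0.460030 = -3.577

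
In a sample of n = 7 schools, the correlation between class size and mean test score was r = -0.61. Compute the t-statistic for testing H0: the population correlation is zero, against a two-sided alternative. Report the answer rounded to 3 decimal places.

1 − r² = 1 − 0.3721 = 0.6279;  √(1−r²) = 0.792401
√(n−2) = √5 = 2.236068
t = r·√(n−2)/√(1−r²) = -0.61 · 2.236068 / 0.792401 = -1.721

-1.721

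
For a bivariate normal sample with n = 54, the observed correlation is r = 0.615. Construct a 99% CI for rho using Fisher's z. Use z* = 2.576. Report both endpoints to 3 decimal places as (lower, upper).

Fisher z: z_r = atanh(r) = ½·ln((1+0.615)/(1−0.615)) = 0.716923
SE(z) = 1/√(n−3) = 1/√51 = 0.140028
99% ⇒ z* = 2.576; margin = 2.576·0.140028 = 0.360712
CI on z-scale: (0.356211, 1.077635)
Back-transform: tanh(0.356211) = 0.341872, tanh(1.077635) = 0.792320

(0.342, 0.792)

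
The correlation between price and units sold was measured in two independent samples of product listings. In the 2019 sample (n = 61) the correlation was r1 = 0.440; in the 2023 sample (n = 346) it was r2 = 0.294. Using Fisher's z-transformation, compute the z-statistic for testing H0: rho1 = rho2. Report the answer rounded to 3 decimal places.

z1 = atanh(0.440) = 0.472231,  z2 = atanh(0.294) = 0.302939
SE = √(1/(n1−3) + 1/(n2−3)) = √(1/58 + 1/343) = √(0.0172414 + 0.0029155) = √0.0201569 = 0.141975
z = (z1 − z2)/SE = (0.472231 − 0.302939) / 0.141975 = 0.169292 / 0.141975 = 1.192

1.192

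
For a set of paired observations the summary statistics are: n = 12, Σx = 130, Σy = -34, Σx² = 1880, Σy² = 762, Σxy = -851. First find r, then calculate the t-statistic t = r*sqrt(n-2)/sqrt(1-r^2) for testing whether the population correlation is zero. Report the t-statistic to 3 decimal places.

Numerator: nΣxy − (Σx)(Σy) = 12·(-851) − (130)(-34) = -5792
Denominator: √[(nΣx²−(Σx)²)(nΣy²−(Σy)²)]
  nΣx²−(Σx)² = 12·1880 − 16900 = 5660;  nΣy²−(Σy)² = 12·762 − 1156 = 7988
  √(5660·7988) = √45212080 = 6723.9929
r = -5792 / 6723.9929 = -0.8614
t = r·√(n−2)/√(1−r²) = -0.8614·√10 / √(1−0.742010) = -2.723986 / 0.507927 = -5.363

-5.363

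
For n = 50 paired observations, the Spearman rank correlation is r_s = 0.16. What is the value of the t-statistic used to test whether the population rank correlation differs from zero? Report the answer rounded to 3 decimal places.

1 − r_s² = 1 − 0.0256 = 0.9744;  √(1−r_s²) = 0.987117
√(n−2) = √48 = 6.928203
t = r_s·√(n−2)/√(1−r_s²) = 0.16 · 6.928203 / 0.987117 = 1.123

1.123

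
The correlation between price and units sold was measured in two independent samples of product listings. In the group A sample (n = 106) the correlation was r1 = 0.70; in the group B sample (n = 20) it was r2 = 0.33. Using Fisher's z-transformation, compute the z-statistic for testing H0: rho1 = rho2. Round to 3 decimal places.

2.003

Fisher z-transforms: z1 = atanh(0.70) = 0.867301, z2 = atanh(0.33) = 0.342828; difference d = 0.524473
Var(d) = 1/103 + 1/17 = 0.0097087 + 0.0588235 = 0.0685322
z = d/√Var(d) = 0.524473 / √0.0685322 = 0.524473 / 0.261787 = 2.003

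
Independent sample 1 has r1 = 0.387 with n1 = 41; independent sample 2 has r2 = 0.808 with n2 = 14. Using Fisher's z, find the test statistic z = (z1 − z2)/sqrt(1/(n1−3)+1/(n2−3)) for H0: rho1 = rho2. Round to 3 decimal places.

-2.082

Fisher z-transforms: z1 = atanh(0.387) = 0.408267, z2 = atanh(0.808) = 1.121241; difference d = -0.712974
Var(d) = 1/38 + 1/11 = 0.0263158 + 0.0909091 = 0.1172249
z = d/√Var(d) = -0.712974 / √0.1172249 = -0.712974 / 0.342381 = -2.082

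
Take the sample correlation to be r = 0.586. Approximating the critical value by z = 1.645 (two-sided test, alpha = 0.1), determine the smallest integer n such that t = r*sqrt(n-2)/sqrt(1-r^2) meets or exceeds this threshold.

r√(n−2)/√(1−r²) ≥ 1.645  ⇔  n−2 ≥ (1.645)²·(1−r²)/r²
(1−r²)/r² = (1−0.343396)/0.343396 = 1.9121
n ≥ 2 + 2.706025·1.9121 = 2 + 5.1742 = 7.1742
⌈7.1742⌉ = 8

8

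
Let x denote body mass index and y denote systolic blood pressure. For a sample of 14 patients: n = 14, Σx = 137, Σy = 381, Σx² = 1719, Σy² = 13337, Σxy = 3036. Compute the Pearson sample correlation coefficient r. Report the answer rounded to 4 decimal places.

-0.6533

Numerator: nΣxy − (Σx)(Σy) = 14·3036 − (137)(381) = -9693
Denominator: √[(nΣx²−(Σx)²)(nΣy²−(Σy)²)]
  nΣx²−(Σx)² = 14·1719 − 18769 = 5297;  nΣy²−(Σy)² = 14·13337 − 145161 = 41557
  √(5297·41557) = √220127429 = 14836.6920
r = -9693 / 14836.6920 = -0.6533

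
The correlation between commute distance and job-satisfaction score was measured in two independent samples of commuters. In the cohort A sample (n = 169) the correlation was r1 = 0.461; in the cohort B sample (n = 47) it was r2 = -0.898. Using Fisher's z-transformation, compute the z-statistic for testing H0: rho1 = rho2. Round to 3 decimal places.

Fisher z-transforms: z1 = atanh(0.461) = 0.498580, z2 = atanh(-0.898) = -1.461792; difference d = 1.960372
Var(d) = 1/166 + 1/44 = 0.0060241 + 0.0227273 = 0.0287514
z = d/√Var(d) = 1.960372 / √0.0287514 = 1.960372 / 0.169562 = 11.561

11.561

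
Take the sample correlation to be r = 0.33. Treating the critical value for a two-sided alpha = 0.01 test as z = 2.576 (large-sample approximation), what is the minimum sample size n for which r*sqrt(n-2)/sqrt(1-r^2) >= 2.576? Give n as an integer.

57

r√(n−2)/√(1−r²) ≥ 2.576  ⇔  n−2 ≥ (2.576)²·(1−r²)/r²
(1−r²)/r² = (1−0.1089)/0.1089 = 8.1827
n ≥ 2 + 6.635776·8.1827 = 2 + 54.2986 = 56.2986
⌈56.2986⌉ = 57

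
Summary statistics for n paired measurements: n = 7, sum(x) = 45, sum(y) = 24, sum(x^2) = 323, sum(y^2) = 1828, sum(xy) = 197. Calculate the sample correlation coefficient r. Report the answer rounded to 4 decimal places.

0.1761

Numerator: nΣxy − (Σx)(Σy) = 7·197 − (45)(24) = 299
Denominator: √[(nΣx²−(Σx)²)(nΣy²−(Σy)²)]
  nΣx²−(Σx)² = 7·323 − 2025 = 236;  nΣy²−(Σy)² = 7·1828 − 576 = 12220
  √(236·12220) = √2883920 = 1698.2108
r = 299 / 1698.2108 = 0.1761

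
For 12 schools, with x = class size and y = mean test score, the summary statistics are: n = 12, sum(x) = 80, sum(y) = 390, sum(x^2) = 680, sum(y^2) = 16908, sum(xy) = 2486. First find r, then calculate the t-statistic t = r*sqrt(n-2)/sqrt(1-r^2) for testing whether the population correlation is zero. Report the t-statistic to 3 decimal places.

Numerator: nΣxy − (Σx)(Σy) = 12·2486 − (80)(390) = -1368
Denominator: √[(nΣx²−(Σx)²)(nΣy²−(Σy)²)]
  nΣx²−(Σx)² = 12·680 − 6400 = 1760;  nΣy²−(Σy)² = 12·16908 − 152100 = 50796
  √(1760·50796) = √89400960 = 9455.2081
r = -1368 / 9455.2081 = -0.1447
t = r·√(n−2)/√(1−r²) = -0.1447·√10 / √(1−0.020938) = -0.457582 / 0.989476 = -0.462

-0.462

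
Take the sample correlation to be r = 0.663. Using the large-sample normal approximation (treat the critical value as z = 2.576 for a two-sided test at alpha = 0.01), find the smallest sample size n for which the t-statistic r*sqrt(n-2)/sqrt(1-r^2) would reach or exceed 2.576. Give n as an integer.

11

Need r·√(n−2)/√(1−r²) ≥ 2.576
√(n−2) ≥ 2.576·√(1−0.439569) / 0.663 = 2.576·0.748619 / 0.663 = 2.9087
n−2 ≥ 8.4605  ⇒  n ≥ 10.4605
Smallest integer n = 11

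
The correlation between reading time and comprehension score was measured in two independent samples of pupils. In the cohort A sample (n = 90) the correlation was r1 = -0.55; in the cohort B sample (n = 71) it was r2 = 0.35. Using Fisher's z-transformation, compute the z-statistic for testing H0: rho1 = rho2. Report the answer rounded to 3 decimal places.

z1 = atanh(-0.55) = -0.618381,  z2 = atanh(0.35) = 0.365444
SE = √(1/(n1−3) + 1/(n2−3)) = √(1/87 + 1/68) = √(0.0114943 + 0.0147059) = √0.0262002 = 0.161865
z = (z1 − z2)/SE = (-0.618381 − 0.365444) / 0.161865 = -0.983825 / 0.161865 = -6.078

-6.078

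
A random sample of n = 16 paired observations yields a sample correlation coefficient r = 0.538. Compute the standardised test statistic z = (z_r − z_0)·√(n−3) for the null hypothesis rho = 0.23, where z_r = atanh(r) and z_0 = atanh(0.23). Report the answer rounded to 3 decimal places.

1.324

z_r = atanh(0.538) = 0.601337,  z_0 = atanh(0.23) = 0.234189
SE = 1/√(n−3) = 1/√13 = 0.277350
z = (z_r − z_0)/SE = (0.601337 − 0.234189) / 0.277350 = 0.367148 / 0.277350 = 1.324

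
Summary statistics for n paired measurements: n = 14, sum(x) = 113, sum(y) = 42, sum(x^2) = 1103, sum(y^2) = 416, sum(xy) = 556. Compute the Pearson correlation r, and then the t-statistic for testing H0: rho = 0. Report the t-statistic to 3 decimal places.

S_xy = nΣxy − ΣxΣy = 14·556 − 113·42 = 7784 − 4746 = 3038
S_xx = nΣx² − (Σx)² = 14·1103 − 113² = 15442 − 12769 = 2673
S_yy = nΣy² − (Σy)² = 14·416 − 42² = 5824 − 1764 = 4060
r = S_xy / √(S_xx·S_yy) = 3038 / √(2673·4060) = 3038 / √10852380 = 3038 / 3294.2951 = 0.9222
t = r·√(n−2)/√(1−r²) = 0.9222·√12 / √(1−0.850453) = 3.194595 / 0.386713 = 8.261

8.261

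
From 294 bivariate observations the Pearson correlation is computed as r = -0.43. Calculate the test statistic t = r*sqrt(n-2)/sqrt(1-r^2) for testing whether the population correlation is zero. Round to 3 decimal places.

-8.139

t = r·√(n−2) / √(1−r²) with r = -0.43, n = 294
  = -0.43·√292 / √(1 − 0.1849)
  = -0.43·17.088007 / 0.902829
  = -7.347843 / 0.902829 = -8.139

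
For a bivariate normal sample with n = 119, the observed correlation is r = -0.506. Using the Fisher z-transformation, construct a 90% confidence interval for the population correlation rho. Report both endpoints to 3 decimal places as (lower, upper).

Fisher z: z_r = atanh(r) = ½·ln((1+(-0.506))/(1−(-0.506))) = -0.557338
SE(z) = 1/√(n−3) = 1/√116 = 0.092848
90% ⇒ z* = 1.645; margin = 1.645·0.092848 = 0.152735
CI on z-scale: (-0.710073, -0.404603)
Back-transform: tanh(-0.710073) = -0.610723, tanh(-0.404603) = -0.383881

(-0.611, -0.384)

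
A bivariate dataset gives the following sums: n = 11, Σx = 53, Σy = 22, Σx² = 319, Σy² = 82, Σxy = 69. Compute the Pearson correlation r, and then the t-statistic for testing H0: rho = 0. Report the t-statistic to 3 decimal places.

Numerator: nΣxy − (Σx)(Σy) = 11·69 − (53)(22) = -407
Denominator: √[(nΣx²−(Σx)²)(nΣy²−(Σy)²)]
  nΣx²−(Σx)² = 11·319 − 2809 = 700;  nΣy²−(Σy)² = 11·82 − 484 = 418
  √(700·418) = √292600 = 540.9251
r = -407 / 540.9251 = -0.7524
t = r·√(n−2)/√(1−r²) = -0.7524·√9 / √(1−0.566106) = -2.257200 / 0.658706 = -3.427

-3.427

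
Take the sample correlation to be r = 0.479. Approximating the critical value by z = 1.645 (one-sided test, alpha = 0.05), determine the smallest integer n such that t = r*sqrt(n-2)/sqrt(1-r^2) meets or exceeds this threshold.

12

r√(n−2)/√(1−r²) ≥ 1.645  ⇔  n−2 ≥ (1.645)²·(1−r²)/r²
(1−r²)/r² = (1−0.229441)/0.229441 = 3.3584
n ≥ 2 + 2.706025·3.3584 = 2 + 9.0879 = 11.0879
⌈11.0879⌉ = 12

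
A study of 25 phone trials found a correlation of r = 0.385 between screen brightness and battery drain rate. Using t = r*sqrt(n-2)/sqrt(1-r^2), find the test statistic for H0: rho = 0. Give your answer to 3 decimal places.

t = r·√(n−2) / √(1−r²) with r = 0.385, n = 25
  = 0.385·√23 / √(1 − 0.148225)
  = 0.385·4.795832 / 0.922917
  = 1.846395 / 0.922917 = 2.001

2.001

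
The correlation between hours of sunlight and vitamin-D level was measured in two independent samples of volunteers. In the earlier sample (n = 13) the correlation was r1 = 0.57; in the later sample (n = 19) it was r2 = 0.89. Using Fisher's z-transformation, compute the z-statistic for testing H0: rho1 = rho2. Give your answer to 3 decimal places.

-1.921

z1 = atanh(0.57) = 0.647523,  z2 = atanh(0.89) = 1.421926
SE = √(1/(n1−3) + 1/(n2−3)) = √(1/10 + 1/16) = √(0.1000000 + 0.0625000) = √0.1625000 = 0.403113
z = (z1 − z2)/SE = (0.647523 − 1.421926) / 0.403113 = -0.774403 / 0.403113 = -1.921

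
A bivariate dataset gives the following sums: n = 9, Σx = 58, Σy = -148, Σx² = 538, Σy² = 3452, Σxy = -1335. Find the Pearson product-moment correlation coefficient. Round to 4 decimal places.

-0.9323

Numerator: nΣxy − (Σx)(Σy) = 9·(-1335) − (58)(-148) = -3431
Denominator: √[(nΣx²−(Σx)²)(nΣy²−(Σy)²)]
  nΣx²−(Σx)² = 9·538 − 3364 = 1478;  nΣy²−(Σy)² = 9·3452 − 21904 = 9164
  √(1478·9164) = √13544392 = 3680.2706
r = -3431 / 3680.2706 = -0.9323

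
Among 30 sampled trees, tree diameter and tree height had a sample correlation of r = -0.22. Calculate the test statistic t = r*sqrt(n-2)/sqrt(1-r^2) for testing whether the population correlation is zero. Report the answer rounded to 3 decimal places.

-1.193

1 − r² = 1 − 0.0484 = 0.9516;  √(1−r²) = 0.975500
√(n−2) = √28 = 5.291503
t = r·√(n−2)/√(1−r²) = -0.22 · 5.291503 / 0.975500 = -1.193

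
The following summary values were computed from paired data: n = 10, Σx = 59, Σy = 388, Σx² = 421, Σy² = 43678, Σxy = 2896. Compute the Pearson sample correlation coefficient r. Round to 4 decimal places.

S_xy = nΣxy − ΣxΣy = 10·2896 − 59·388 = 28960 − 22892 = 6068
S_xx = nΣx² − (Σx)² = 10·421 − 59² = 4210 − 3481 = 729
S_yy = nΣy² − (Σy)² = 10·43678 − 388² = 436780 − 150544 = 286236
r = S_xy / √(S_xx·S_yy) = 6068 / √(729·286236) = 6068 / √208666044 = 6068 / 14445.2776 = 0.4201

0.4201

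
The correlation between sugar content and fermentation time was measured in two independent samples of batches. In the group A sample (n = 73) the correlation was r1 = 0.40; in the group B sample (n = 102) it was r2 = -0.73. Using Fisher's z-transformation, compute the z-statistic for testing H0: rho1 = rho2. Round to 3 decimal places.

Fisher z-transforms: z1 = atanh(0.40) = 0.423649, z2 = atanh(-0.73) = -0.928727; difference d = 1.352376
Var(d) = 1/70 + 1/99 = 0.0142857 + 0.0101010 = 0.0243867
z = d/√Var(d) = 1.352376 / √0.0243867 = 1.352376 / 0.156162 = 8.660

8.660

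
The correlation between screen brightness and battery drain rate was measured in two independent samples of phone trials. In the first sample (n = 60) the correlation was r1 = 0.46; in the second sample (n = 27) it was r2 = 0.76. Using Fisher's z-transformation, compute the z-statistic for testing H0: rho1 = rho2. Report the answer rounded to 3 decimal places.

Fisher z-transforms: z1 = atanh(0.46) = 0.497311, z2 = atanh(0.76) = 0.996215; difference d = -0.498904
Var(d) = 1/57 + 1/24 = 0.0175439 + 0.0416667 = 0.0592106
z = d/√Var(d) = -0.498904 / √0.0592106 = -0.498904 / 0.243332 = -2.050

-2.050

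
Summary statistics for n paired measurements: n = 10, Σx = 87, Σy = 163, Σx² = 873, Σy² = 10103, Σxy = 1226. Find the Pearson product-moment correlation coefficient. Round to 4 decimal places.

S_xy = nΣxy − ΣxΣy = 10·1226 − 87·163 = 12260 − 14181 = -1921
S_xx = nΣx² − (Σx)² = 10·873 − 87² = 8730 − 7569 = 1161
S_yy = nΣy² − (Σy)² = 10·10103 − 163² = 101030 − 26569 = 74461
r = S_xy / √(S_xx·S_yy) = -1921 / √(1161·74461) = -1921 / √86449221 = -1921 / 9297.8073 = -0.2066

-0.2066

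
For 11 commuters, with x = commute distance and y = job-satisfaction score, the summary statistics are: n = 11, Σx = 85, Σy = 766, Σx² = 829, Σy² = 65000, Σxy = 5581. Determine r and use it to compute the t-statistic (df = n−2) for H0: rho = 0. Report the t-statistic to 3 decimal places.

S_xy = nΣxy − ΣxΣy = 11·5581 − 85·766 = 61391 − 65110 = -3719
S_xx = nΣx² − (Σx)² = 11·829 − 85² = 9119 − 7225 = 1894
S_yy = nΣy² − (Σy)² = 11·65000 − 766² = 715000 − 586756 = 128244
r = S_xy / √(S_xx·S_yy) = -3719 / √(1894·128244) = -3719 / √242894136 = -3719 / 15585.0613 = -0.2386
t = r·√(n−2)/√(1−r²) = -0.2386·√9 / √(1−0.056930) = -0.715800 / 0.971118 = -0.737

-0.737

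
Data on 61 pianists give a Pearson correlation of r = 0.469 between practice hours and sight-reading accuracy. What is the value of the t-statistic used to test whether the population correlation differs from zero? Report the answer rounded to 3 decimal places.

1 − r² = 1 − 0.219961 = 0.780039;  √(1−r²) = 0.883198
√(n−2) = √59 = 7.681146
t = r·√(n−2)/√(1−r²) = 0.469 · 7.681146 / 0.883198 = 4.079

4.079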